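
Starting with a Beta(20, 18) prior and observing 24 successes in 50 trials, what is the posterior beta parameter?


Posterior beta = prior beta + failures
Failures = 50 - 24 = 26
beta_post = 18 + 26 = 44

44


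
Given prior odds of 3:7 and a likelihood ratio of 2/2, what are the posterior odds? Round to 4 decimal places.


Posterior odds = prior odds * LR
Prior odds = 3/7 = 0.4286
LR = 2/2 = 1.0
Posterior odds = 0.4286 * 1.0 = 0.4286

0.4286


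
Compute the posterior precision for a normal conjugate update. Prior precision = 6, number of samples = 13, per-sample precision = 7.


tau_post = tau_0 + n * tau
= 6 + 13 * 7 = 97

97


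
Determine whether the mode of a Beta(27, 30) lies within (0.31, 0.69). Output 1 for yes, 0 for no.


First find the mode: (a-1)/(a+b-2) = 0.4727
Is 0.4727 in (0.31, 0.69)? 1

1


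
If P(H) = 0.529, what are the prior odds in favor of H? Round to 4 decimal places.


Prior odds = P(H) / (1 - P(H))
= 0.529 / 0.471
= 1.1231

1.1231


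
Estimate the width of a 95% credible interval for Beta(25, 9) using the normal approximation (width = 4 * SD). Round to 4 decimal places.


For Beta(a,b): Var = ab/((a+b)^2(a+b+1))
Var = 0.0056, SD = 0.0746
Approximate 95% CI width = 4 * 0.0746 = 0.2983

0.2983


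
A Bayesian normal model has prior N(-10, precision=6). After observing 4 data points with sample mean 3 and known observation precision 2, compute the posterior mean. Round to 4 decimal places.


Posterior mean = (prior_precision * prior_mean + n * data_precision * data_mean) / (prior_precision + n * data_precision)
Numerator = 6*-10 + 4*2*3 = -36
Denominator = 6 + 4*2 = 14
Posterior mean = -2.5714

-2.5714


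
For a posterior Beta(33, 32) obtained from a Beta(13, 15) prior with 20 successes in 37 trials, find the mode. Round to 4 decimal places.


Mode = (alpha - 1) / (alpha + beta - 2)
= 32 / 63
= 0.5079

0.5079


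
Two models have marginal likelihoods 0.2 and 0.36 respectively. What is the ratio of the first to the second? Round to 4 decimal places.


Evidence ratio = 0.2 / 0.36
= 0.5556

0.5556


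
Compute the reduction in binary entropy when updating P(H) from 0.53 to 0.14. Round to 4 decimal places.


H_before = -p*log2(p) - (1-p)*log2(1-p) for p=0.53: 0.9974
H_after for p=0.14: 0.5842
Reduction = 0.9974 - 0.5842 = 0.4132

0.4132


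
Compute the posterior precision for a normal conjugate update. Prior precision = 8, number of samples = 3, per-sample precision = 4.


tau_post = tau_0 + n * tau
= 8 + 3 * 4 = 20

20


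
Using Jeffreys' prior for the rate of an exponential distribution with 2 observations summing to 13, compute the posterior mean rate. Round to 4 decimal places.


Jeffreys' prior leads to posterior Gamma(2, 13).
Mean = 2/13 = 0.1538

0.1538


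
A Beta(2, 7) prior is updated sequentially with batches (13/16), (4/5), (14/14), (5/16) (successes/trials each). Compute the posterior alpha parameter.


Sequential conjugate updating is equivalent to a single batch update.
Total successes across all batches = 36
alpha_posterior = alpha_prior + total_successes = 2 + 36
= 38

38


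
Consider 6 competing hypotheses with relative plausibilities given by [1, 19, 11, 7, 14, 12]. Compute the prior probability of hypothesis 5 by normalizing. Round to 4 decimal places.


Sum of weights = 1 + 19 + 11 + 7 + 14 + 12 = 64
Normalized prior for H5 = 14 / 64
= 0.2188

0.2188


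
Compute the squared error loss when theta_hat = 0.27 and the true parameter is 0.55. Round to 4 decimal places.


L = (theta_hat - theta_true)^2
= (0.27 - 0.55)^2
= -0.28^2 = 0.0784

0.0784


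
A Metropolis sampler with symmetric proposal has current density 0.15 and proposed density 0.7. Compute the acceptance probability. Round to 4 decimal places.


For symmetric proposals, acceptance = min(1, pi(x*)/pi(x))
= min(1, 0.7/0.15)
= min(1, 4.6667) = 1.0

1.0


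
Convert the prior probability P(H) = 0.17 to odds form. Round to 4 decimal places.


P(not H) = 1 - 0.17 = 0.83
Odds = 0.17 / 0.83 = 0.2048

0.2048


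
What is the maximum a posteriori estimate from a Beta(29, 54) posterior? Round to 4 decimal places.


The MAP estimate equals the mode of the distribution.
Mode of Beta(a,b) = (a-1)/(a+b-2)
= 28/81
= 0.3457

0.3457


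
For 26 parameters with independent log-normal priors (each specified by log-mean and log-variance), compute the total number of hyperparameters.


A log-normal prior has 2 hyperparameters per parameter.
Total = 26 * 2 = 52

52


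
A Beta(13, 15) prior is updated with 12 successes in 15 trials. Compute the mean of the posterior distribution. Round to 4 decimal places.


After update: Beta(25, 18)
Mean = 25 / (25 + 18) = 25 / 43
= 0.5814

0.5814


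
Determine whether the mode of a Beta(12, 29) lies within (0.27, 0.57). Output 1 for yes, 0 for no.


First find the mode: (a-1)/(a+b-2) = 0.2821
Is 0.2821 in (0.27, 0.57)? 1

1


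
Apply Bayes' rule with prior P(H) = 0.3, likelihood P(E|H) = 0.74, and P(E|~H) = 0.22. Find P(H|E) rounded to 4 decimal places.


Step 1: Compute marginal P(E) = P(E|H)P(H) + P(E|~H)P(~H)
= 0.74*0.3 + 0.22*0.7 = 0.376
Step 2: P(H|E) = P(E|H)P(H)/P(E) = 0.222/0.376
= 0.5904

0.5904


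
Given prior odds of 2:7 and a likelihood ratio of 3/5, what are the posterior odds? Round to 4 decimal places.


Posterior odds = prior odds * LR
Prior odds = 2/7 = 0.2857
LR = 3/5 = 0.6
Posterior odds = 0.2857 * 0.6 = 0.1714

0.1714


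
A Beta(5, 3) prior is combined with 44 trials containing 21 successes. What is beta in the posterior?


In conjugate updating:
beta_posterior = beta_prior + (n - k)
= 3 + (44 - 21)
= 3 + 23 = 26

26


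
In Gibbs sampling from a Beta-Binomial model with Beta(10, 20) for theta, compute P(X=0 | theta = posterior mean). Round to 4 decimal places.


Posterior mean = alpha/(alpha+beta) = 10/30 = 0.3333
P(X=0|theta=mean) = 1 - theta = 0.6667

0.6667


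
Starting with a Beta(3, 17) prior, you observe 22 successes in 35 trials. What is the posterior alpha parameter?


For a Beta-Binomial conjugate model:
Posterior alpha = prior alpha + number of successes
= 3 + 22 = 25

25


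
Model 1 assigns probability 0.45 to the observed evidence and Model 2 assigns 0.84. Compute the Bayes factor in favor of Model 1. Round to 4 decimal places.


BF = P(data|M1) / P(data|M2)
= 0.45 / 0.84 = 0.5357

0.5357


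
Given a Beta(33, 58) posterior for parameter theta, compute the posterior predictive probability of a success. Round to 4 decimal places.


For a Beta-Bernoulli model, the predictive probability is the mean:
P(success) = 33/(33+58) = 33/91 = 0.3626

0.3626


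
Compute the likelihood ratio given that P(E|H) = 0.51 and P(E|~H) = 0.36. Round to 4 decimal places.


LR = P(E|H) / P(E|~H)
= 0.51 / 0.36 = 1.4167

1.4167


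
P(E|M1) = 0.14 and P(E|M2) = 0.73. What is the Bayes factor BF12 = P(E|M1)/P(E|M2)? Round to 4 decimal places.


Bayes factor BF12 = P(E|M1) / P(E|M2)
= 0.14 / 0.73
= 0.1918

0.1918


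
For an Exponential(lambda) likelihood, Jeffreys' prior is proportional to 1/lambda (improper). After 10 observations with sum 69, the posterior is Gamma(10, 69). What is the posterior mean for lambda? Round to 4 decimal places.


Posterior = Gamma(n, sum_x) = Gamma(10, 69)
Posterior mean = shape/rate = 10/69
= 0.1449

0.1449


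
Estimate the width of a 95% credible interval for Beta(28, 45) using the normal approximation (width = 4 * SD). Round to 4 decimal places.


For Beta(a,b): Var = ab/((a+b)^2(a+b+1))
Var = 0.0032, SD = 0.0565
Approximate 95% CI width = 4 * 0.0565 = 0.2261

0.2261


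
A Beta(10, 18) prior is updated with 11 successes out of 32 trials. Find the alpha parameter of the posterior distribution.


In the Beta-Binomial conjugate update:
alpha_post = alpha_prior + successes
= 10 + 11
= 21

21


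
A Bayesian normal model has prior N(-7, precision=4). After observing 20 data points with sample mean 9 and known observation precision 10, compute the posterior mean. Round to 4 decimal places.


Posterior mean = (prior_precision * prior_mean + n * data_precision * data_mean) / (prior_precision + n * data_precision)
Numerator = 4*-7 + 20*10*9 = 1772
Denominator = 4 + 20*10 = 204
Posterior mean = 8.6863

8.6863


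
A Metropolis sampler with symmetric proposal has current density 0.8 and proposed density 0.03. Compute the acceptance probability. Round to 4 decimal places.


For symmetric proposals, acceptance = min(1, pi(x*)/pi(x))
= min(1, 0.03/0.8)
= min(1, 0.0375) = 0.0375

0.0375


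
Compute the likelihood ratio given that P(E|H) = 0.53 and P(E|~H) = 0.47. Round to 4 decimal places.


LR = P(E|H) / P(E|~H)
= 0.53 / 0.47 = 1.1277

1.1277


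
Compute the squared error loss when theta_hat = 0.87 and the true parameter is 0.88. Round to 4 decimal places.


L = (theta_hat - theta_true)^2
= (0.87 - 0.88)^2
= -0.01^2 = 0.0001

0.0001


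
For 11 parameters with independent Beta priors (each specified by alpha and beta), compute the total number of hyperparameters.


A Beta prior has 2 hyperparameters per parameter.
Total = 11 * 2 = 22

22


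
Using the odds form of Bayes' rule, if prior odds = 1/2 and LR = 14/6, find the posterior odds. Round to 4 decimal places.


Bayes' rule in odds form: posterior odds = prior odds * LR
= (1 * 14) / (2 * 6)
= 14/12 = 1.1667

1.1667


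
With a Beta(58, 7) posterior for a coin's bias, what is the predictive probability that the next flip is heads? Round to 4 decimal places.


The predictive probability equals the posterior mean.
P(next = heads) = alpha / (alpha + beta)
= 58 / 65 = 0.8923

0.8923


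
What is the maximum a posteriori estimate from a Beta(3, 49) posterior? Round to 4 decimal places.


The MAP estimate equals the mode of the distribution.
Mode of Beta(a,b) = (a-1)/(a+b-2)
= 2/50
= 0.04

0.04


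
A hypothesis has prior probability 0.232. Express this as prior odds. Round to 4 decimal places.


Odds = P(H) / P(not H) = 0.232 / 0.768
= 0.3021

0.3021


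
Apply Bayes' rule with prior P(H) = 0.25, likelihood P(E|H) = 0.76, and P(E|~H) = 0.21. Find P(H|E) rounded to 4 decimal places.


Step 1: Compute marginal P(E) = P(E|H)P(H) + P(E|~H)P(~H)
= 0.76*0.25 + 0.21*0.75 = 0.3475
Step 2: P(H|E) = P(E|H)P(H)/P(E) = 0.19/0.3475
= 0.5468

0.5468


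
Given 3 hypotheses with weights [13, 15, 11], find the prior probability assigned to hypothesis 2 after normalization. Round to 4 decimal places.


To normalize, divide each weight by the sum of all weights.
Sum = 39
Prior(H2) = 15/39 = 0.3846

0.3846


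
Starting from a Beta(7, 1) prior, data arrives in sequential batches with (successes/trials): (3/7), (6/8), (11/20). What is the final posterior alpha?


In sequential Bayesian updating, we sum all successes.
Total successes = 20
Final alpha = 7 + 20 = 27

27


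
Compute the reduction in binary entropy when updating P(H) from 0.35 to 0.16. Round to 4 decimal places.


H_before = -p*log2(p) - (1-p)*log2(1-p) for p=0.35: 0.9341
H_after for p=0.16: 0.6343
Reduction = 0.9341 - 0.6343 = 0.2998

0.2998


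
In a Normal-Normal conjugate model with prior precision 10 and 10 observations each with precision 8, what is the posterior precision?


Posterior precision = prior precision + n * observation precision
= 10 + 10 * 8
= 10 + 80 = 90

90


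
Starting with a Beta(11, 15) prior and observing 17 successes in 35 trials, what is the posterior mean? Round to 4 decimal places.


Posterior parameters: alpha = 11 + 17 = 28
beta = 15 + 18 = 33
Posterior mean = alpha / (alpha + beta) = 28 / 61
= 0.459

0.459


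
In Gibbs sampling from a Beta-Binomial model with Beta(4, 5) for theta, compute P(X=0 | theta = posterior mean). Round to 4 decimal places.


Posterior mean = alpha/(alpha+beta) = 4/9 = 0.4444
P(X=0|theta=mean) = 1 - theta = 0.5556

0.5556


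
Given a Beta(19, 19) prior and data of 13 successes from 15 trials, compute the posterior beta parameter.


Number of failures = 15 - 13 = 2
Posterior beta = 19 + 2 = 21

21


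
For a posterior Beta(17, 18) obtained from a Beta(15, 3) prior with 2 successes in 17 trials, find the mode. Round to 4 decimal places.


Mode = (alpha - 1) / (alpha + beta - 2)
= 16 / 33
= 0.4848

0.4848


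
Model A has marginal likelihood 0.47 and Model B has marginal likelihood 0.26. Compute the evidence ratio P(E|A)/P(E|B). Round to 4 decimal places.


Evidence ratio = P(E|A) / P(E|B)
= 0.47 / 0.26
= 1.8077

1.8077


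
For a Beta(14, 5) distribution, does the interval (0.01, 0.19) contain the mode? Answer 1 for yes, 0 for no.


Mode of Beta(a,b) = (a-1)/(a+b-2)
= (14-1)/(14+5-2) = 0.7647
Check: 0.01 <= 0.7647 <= 0.19?
Result: 0

0


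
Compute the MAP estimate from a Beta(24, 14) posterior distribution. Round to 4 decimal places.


MAP = mode of Beta distribution
= (alpha - 1)/(alpha + beta - 2)
= (24-1)/(24+14-2)
= 23/36 = 0.6389

0.6389


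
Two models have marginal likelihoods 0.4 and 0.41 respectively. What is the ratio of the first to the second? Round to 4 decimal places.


Evidence ratio = 0.4 / 0.41
= 0.9756

0.9756


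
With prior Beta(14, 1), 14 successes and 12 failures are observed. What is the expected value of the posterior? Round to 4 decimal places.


Posterior = Beta(28, 13)
E[theta] = alpha/(alpha+beta)
= 28/41 = 0.6829

0.6829


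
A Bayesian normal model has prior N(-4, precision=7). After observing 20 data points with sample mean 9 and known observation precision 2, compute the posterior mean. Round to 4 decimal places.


Posterior mean = (prior_precision * prior_mean + n * data_precision * data_mean) / (prior_precision + n * data_precision)
Numerator = 7*-4 + 20*2*9 = 332
Denominator = 7 + 20*2 = 47
Posterior mean = 7.0638

7.0638


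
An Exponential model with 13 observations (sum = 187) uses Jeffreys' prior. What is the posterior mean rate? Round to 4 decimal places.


Posterior Gamma(13, 187)
E[lambda] = 13/187 = 0.0695

0.0695


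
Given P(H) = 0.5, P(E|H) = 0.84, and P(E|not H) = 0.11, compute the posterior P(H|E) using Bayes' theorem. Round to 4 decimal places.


By Bayes' theorem: P(H|E) = P(E|H)*P(H) / P(E)
P(E) = P(E|H)*P(H) + P(E|not H)*P(not H)
P(E) = 0.84*0.5 + 0.11*0.5 = 0.475
P(H|E) = 0.84*0.5 / 0.475 = 0.8842

0.8842


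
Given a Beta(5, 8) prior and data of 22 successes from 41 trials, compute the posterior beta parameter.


Number of failures = 41 - 22 = 19
Posterior beta = 8 + 19 = 27

27


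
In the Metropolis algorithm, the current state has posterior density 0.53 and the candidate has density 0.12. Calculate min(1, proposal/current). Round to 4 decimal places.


Ratio = 0.12/0.53 = 0.2264
Acceptance probability = min(1, 0.2264)
= 0.2264

0.2264


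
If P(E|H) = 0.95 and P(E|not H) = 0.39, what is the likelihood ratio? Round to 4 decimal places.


Likelihood ratio = P(E|H) / P(E|not H)
= 0.95 / 0.39
= 2.4359

2.4359


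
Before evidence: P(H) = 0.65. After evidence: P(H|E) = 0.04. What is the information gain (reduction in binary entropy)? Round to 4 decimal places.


Prior entropy = 0.9341
Posterior entropy = 0.2423
Information gain = 0.9341 - 0.2423 = 0.6918

0.6918


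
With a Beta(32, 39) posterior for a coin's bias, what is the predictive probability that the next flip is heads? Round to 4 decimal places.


The predictive probability equals the posterior mean.
P(next = heads) = alpha / (alpha + beta)
= 32 / 71 = 0.4507

0.4507


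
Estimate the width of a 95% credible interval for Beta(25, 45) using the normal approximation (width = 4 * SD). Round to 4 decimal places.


For Beta(a,b): Var = ab/((a+b)^2(a+b+1))
Var = 0.0032, SD = 0.0569
Approximate 95% CI width = 4 * 0.0569 = 0.2275

0.2275


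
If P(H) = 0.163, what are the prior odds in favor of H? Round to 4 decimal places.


Prior odds = P(H) / (1 - P(H))
= 0.163 / 0.837
= 0.1947

0.1947


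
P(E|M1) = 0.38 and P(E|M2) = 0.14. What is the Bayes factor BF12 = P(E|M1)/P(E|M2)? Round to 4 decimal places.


Bayes factor BF12 = P(E|M1) / P(E|M2)
= 0.38 / 0.14
= 2.7143

2.7143


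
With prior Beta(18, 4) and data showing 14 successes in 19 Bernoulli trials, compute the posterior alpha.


Conjugate update: alpha_posterior = alpha_prior + k
= 18 + 14 = 32

32


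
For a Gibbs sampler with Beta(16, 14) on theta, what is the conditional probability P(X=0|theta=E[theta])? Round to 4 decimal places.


E[theta] = 16/(16+14) = 0.5333
P(X=0|theta) = 1 - theta = 0.4667

0.4667


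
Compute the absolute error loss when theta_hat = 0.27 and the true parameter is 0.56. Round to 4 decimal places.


L = |theta_hat - theta_true|
= |0.27 - 0.56| = 0.29

0.29


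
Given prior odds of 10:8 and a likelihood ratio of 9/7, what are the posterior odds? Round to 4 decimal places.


Posterior odds = prior odds * LR
Prior odds = 10/8 = 1.25
LR = 9/7 = 1.2857
Posterior odds = 1.25 * 1.2857 = 1.6071

1.6071


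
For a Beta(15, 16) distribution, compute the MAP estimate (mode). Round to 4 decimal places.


MAP = mode = (a-1)/(a+b-2)
= (15-1)/(15+16-2)
= 14/29 = 0.4828

0.4828


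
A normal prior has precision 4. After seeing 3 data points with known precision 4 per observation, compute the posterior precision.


In the conjugate normal model, precisions add:
tau_posterior = tau_prior + n * tau_data
= 4 + 3*4 = 16

16


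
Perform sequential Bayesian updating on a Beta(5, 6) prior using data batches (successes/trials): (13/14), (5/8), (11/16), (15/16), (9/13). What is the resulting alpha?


Accumulate successes: 53
Posterior alpha = prior alpha + sum of successes
= 5 + 53 = 58

58


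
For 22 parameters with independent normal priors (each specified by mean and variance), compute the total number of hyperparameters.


A normal prior has 2 hyperparameters per parameter.
Total = 22 * 2 = 44

44


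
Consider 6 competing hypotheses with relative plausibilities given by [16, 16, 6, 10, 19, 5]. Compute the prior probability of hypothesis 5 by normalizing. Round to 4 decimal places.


Sum of weights = 16 + 16 + 6 + 10 + 19 + 5 = 72
Normalized prior for H5 = 19 / 72
= 0.2639

0.2639


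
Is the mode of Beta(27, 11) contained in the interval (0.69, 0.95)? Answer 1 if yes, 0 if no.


Mode = (a-1)/(a+b-2) = 26/36 = 0.7222
Interval: (0.69, 0.95)
Contains mode? 1

1


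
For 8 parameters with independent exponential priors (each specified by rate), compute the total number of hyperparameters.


A exponential prior has 1 hyperparameter per parameter.
Total = 8 * 1 = 8

8


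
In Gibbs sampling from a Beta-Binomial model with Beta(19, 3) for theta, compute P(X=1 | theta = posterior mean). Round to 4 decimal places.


Posterior mean = alpha/(alpha+beta) = 19/22 = 0.8636
P(X=1|theta=mean) = theta = 0.8636

0.8636


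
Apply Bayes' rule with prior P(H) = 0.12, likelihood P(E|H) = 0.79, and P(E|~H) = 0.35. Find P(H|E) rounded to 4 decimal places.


Step 1: Compute marginal P(E) = P(E|H)P(H) + P(E|~H)P(~H)
= 0.79*0.12 + 0.35*0.88 = 0.4028
Step 2: P(H|E) = P(E|H)P(H)/P(E) = 0.0948/0.4028
= 0.2354

0.2354


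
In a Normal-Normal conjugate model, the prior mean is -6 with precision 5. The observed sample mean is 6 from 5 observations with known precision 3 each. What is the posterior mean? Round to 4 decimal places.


Posterior precision = tau0 + n*tau = 5 + 5*3 = 20
Posterior mean = (tau0*mu0 + n*tau*xbar) / posterior_precision
= (5*-6 + 5*3*6) / 20
= 60 / 20 = 3.0

3.0


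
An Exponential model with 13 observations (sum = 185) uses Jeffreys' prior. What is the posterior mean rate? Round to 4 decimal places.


Posterior Gamma(13, 185)
E[lambda] = 13/185 = 0.0703

0.0703


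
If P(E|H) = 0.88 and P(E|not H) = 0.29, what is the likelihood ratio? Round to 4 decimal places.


Likelihood ratio = P(E|H) / P(E|not H)
= 0.88 / 0.29
= 3.0345

3.0345


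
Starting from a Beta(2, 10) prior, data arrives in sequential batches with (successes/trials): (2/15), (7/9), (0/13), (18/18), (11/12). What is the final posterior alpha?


In sequential Bayesian updating, we sum all successes.
Total successes = 38
Final alpha = 2 + 38 = 40

40


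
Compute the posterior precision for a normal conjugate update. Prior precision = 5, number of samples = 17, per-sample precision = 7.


tau_post = tau_0 + n * tau
= 5 + 17 * 7 = 124

124


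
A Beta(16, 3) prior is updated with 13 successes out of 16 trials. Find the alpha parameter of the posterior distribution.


In the Beta-Binomial conjugate update:
alpha_post = alpha_prior + successes
= 16 + 13
= 29

29


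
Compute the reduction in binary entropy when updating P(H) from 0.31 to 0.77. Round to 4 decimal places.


H_before = -p*log2(p) - (1-p)*log2(1-p) for p=0.31: 0.8932
H_after for p=0.77: 0.778
Reduction = 0.8932 - 0.778 = 0.1152

0.1152


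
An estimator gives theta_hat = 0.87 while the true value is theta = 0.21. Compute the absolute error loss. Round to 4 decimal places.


The absolute error loss is |theta_hat - theta|
= |0.87 - 0.21|
= 0.66

0.66


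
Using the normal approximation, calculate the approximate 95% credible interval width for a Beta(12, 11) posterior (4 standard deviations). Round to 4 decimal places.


Var(Beta) = 12*11/(23^2 * 24) = 0.0104
SD = 0.102
Width ~ 4*SD = 0.4079

0.4079


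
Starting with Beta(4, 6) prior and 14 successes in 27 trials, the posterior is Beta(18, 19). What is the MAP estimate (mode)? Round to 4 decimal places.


The mode of Beta(a, b) when a > 1 and b > 1 is (a-1)/(a+b-2)
= (18 - 1) / (18 + 19 - 2)
= 17 / 35
= 0.4857

0.4857


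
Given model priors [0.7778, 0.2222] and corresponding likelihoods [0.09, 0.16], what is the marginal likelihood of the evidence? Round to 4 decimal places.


P(E) = sum_i P(M_i) P(E|M_i)
= 0.07 + 0.0356
= 0.1056

0.1056


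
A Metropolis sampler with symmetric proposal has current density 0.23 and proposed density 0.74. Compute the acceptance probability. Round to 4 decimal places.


For symmetric proposals, acceptance = min(1, pi(x*)/pi(x))
= min(1, 0.74/0.23)
= min(1, 3.2174) = 1.0

1.0


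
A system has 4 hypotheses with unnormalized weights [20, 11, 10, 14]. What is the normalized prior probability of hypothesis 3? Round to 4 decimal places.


The normalized prior is the weight divided by the total.
Total weight = 55
P(H3) = 10 / 55 = 0.1818

0.1818


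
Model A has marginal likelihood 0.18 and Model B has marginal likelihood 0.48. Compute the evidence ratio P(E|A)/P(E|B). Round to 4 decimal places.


Evidence ratio = P(E|A) / P(E|B)
= 0.18 / 0.48
= 0.375

0.375


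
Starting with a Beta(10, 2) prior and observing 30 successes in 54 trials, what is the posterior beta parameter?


Posterior beta = prior beta + failures
Failures = 54 - 30 = 24
beta_post = 2 + 24 = 26

26


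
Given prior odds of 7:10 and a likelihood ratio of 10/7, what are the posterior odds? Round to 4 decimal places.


Posterior odds = prior odds * LR
Prior odds = 7/10 = 0.7
LR = 10/7 = 1.4286
Posterior odds = 0.7 * 1.4286 = 1.0

1.0


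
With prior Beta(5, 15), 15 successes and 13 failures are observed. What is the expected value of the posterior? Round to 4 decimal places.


Posterior = Beta(20, 28)
E[theta] = alpha/(alpha+beta)
= 20/48 = 0.4167

0.4167


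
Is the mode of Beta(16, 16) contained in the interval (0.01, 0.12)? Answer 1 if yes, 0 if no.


Mode = (a-1)/(a+b-2) = 15/30 = 0.5
Interval: (0.01, 0.12)
Contains mode? 0

0


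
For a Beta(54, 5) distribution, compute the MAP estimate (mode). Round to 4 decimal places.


MAP = mode = (a-1)/(a+b-2)
= (54-1)/(54+5-2)
= 53/57 = 0.9298

0.9298


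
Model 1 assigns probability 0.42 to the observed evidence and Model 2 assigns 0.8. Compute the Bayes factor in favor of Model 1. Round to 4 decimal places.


BF = P(data|M1) / P(data|M2)
= 0.42 / 0.8 = 0.525

0.525


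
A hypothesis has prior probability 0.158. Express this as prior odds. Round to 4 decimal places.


Odds = P(H) / P(not H) = 0.158 / 0.842
= 0.1876

0.1876


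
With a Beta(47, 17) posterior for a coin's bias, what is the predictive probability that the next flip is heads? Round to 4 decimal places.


The predictive probability equals the posterior mean.
P(next = heads) = alpha / (alpha + beta)
= 47 / 64 = 0.7344

0.7344


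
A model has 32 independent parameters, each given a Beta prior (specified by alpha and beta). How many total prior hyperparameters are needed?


Each Beta prior needs 2 hyperparameters (alpha and beta).
Total = 2 * 32 = 64

64


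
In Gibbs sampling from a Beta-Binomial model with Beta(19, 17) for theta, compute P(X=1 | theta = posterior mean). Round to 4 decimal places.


Posterior mean = alpha/(alpha+beta) = 19/36 = 0.5278
P(X=1|theta=mean) = theta = 0.5278

0.5278


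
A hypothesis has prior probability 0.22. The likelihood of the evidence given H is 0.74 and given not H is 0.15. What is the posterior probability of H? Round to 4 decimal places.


Using Bayes' theorem:
P(E) = 0.22 * 0.74 + 0.78 * 0.15
P(E) = 0.2798
P(H|E) = (0.22 * 0.74) / 0.2798 = 0.5818

0.5818


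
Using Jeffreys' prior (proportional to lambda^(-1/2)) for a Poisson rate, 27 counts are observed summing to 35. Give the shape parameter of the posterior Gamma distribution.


Conjugate update: Gamma(prior_shape + S, prior_rate + n).
Prior shape = 0.5, prior rate = 0.
Posterior shape = 0.5 + S = 0.5 + 35 = 35.5

35.5


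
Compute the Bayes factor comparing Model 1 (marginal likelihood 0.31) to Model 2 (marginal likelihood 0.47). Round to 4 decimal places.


BF12 = marginal likelihood of M1 / marginal likelihood of M2
= 0.31/0.47
= 0.6596

0.6596


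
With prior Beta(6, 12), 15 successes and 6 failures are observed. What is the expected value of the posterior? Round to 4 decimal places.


Posterior = Beta(21, 18)
E[theta] = alpha/(alpha+beta)
= 21/39 = 0.5385

0.5385


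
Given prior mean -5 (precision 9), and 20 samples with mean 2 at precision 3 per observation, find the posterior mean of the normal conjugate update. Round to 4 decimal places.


The posterior mean is a precision-weighted average of prior and data.
Post. prec. = 9 + 60 = 69
Post. mean = (-45 + 120)/69 = 75/69 = 1.087

1.087


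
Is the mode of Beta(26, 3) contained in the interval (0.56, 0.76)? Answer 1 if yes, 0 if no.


Mode = (a-1)/(a+b-2) = 25/27 = 0.9259
Interval: (0.56, 0.76)
Contains mode? 0

0


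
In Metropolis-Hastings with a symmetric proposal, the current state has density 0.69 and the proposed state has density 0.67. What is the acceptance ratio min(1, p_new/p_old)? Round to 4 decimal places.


Ratio = p_new / p_old = 0.67 / 0.69 = 0.971
Acceptance = min(1, 0.971) = 0.971

0.971


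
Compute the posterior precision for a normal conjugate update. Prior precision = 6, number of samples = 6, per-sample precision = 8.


tau_post = tau_0 + n * tau
= 6 + 6 * 8 = 54

54


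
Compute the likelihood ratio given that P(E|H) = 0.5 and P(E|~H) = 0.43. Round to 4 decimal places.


LR = P(E|H) / P(E|~H)
= 0.5 / 0.43 = 1.1628

1.1628


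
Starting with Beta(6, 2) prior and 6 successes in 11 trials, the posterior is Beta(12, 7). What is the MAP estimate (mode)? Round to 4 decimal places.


The mode of Beta(a, b) when a > 1 and b > 1 is (a-1)/(a+b-2)
= (12 - 1) / (12 + 7 - 2)
= 11 / 17
= 0.6471

0.6471


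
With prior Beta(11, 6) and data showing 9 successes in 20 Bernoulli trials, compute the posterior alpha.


Conjugate update: alpha_posterior = alpha_prior + k
= 11 + 9 = 20

20


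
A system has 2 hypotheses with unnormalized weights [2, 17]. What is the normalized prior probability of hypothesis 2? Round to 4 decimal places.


The normalized prior is the weight divided by the total.
Total weight = 19
P(H2) = 17 / 19 = 0.8947

0.8947


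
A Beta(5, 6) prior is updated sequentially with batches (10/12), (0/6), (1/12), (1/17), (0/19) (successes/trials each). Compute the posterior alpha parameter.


Sequential conjugate updating is equivalent to a single batch update.
Total successes across all batches = 12
alpha_posterior = alpha_prior + total_successes = 5 + 12
= 17

17


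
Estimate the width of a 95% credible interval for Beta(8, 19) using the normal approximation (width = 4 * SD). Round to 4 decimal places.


For Beta(a,b): Var = ab/((a+b)^2(a+b+1))
Var = 0.0074, SD = 0.0863
Approximate 95% CI width = 4 * 0.0863 = 0.3452

0.3452


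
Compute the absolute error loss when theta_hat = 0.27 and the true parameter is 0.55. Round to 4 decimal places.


L = |theta_hat - theta_true|
= |0.27 - 0.55| = 0.28

0.28


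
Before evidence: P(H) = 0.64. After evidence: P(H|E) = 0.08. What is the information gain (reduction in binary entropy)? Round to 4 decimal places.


Prior entropy = 0.9427
Posterior entropy = 0.4022
Information gain = 0.9427 - 0.4022 = 0.5405

0.5405


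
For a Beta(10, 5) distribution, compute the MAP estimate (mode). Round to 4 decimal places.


MAP = mode = (a-1)/(a+b-2)
= (10-1)/(10+5-2)
= 9/13 = 0.6923

0.6923


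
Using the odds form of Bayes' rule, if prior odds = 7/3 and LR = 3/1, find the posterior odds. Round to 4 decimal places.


Bayes' rule in odds form: posterior odds = prior odds * LR
= (7 * 3) / (3 * 1)
= 21/3 = 7.0

7.0


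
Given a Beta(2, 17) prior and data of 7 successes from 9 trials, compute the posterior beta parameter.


Number of failures = 9 - 7 = 2
Posterior beta = 17 + 2 = 19

19


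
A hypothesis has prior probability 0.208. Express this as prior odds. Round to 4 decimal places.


Odds = P(H) / P(not H) = 0.208 / 0.792
= 0.2626

0.2626


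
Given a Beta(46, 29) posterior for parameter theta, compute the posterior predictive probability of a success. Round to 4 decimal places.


For a Beta-Bernoulli model, the predictive probability is the mean:
P(success) = 46/(46+29) = 46/75 = 0.6133

0.6133


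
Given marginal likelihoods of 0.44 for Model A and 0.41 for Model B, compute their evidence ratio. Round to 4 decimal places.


Ratio = ML(A) / ML(B) = 0.44/0.41
= 1.0732

1.0732


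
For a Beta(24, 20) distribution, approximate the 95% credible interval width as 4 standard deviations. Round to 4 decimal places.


Variance of Beta(a,b) = ab / ((a+b)^2 * (a+b+1))
= 24*20 / ((44)^2 * 45)
= 0.0055
SD = sqrt(0.0055) = 0.0742
Width = 4 * SD = 0.2969

0.2969


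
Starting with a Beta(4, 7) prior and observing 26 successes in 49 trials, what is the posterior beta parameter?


Posterior beta = prior beta + failures
Failures = 49 - 26 = 23
beta_post = 7 + 23 = 30

30


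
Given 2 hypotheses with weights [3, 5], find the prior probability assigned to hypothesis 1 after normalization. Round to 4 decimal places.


To normalize, divide each weight by the sum of all weights.
Sum = 8
Prior(H1) = 3/8 = 0.375

0.375


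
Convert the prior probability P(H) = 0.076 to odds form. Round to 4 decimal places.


P(not H) = 1 - 0.076 = 0.924
Odds = 0.076 / 0.924 = 0.0823

0.0823


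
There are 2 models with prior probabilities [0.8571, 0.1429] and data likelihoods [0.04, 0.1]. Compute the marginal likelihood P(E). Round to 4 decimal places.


P(E) = sum over models of P(M_i) * P(E|M_i)
= 0.8571*0.04 + 0.1429*0.1
= 0.0486

0.0486


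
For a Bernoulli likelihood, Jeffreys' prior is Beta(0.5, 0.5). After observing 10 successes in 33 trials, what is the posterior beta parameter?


Jeffreys' prior for Bernoulli is Beta(0.5, 0.5).
Posterior is Beta(0.5 + k, 0.5 + n - k).
Posterior beta = 0.5 + (n - k) = 0.5 + 23 = 23.5

23.5


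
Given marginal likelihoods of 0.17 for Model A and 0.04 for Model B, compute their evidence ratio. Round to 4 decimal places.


Ratio = ML(A) / ML(B) = 0.17/0.04
= 4.25

4.25


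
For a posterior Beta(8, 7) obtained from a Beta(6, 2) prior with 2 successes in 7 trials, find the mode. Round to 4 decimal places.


Mode = (alpha - 1) / (alpha + beta - 2)
= 7 / 13
= 0.5385

0.5385


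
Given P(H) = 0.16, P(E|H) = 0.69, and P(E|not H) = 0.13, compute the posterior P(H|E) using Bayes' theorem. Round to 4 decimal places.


By Bayes' theorem: P(H|E) = P(E|H)*P(H) / P(E)
P(E) = P(E|H)*P(H) + P(E|not H)*P(not H)
P(E) = 0.69*0.16 + 0.13*0.84 = 0.2196
P(H|E) = 0.69*0.16 / 0.2196 = 0.5027

0.5027


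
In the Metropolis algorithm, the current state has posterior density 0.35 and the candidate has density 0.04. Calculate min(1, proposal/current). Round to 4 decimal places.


Ratio = 0.04/0.35 = 0.1143
Acceptance probability = min(1, 0.1143)
= 0.1143

0.1143


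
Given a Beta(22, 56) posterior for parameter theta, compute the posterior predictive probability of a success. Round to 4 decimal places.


For a Beta-Bernoulli model, the predictive probability is the mean:
P(success) = 22/(22+56) = 22/78 = 0.2821

0.2821


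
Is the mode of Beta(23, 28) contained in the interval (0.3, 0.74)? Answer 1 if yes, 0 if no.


Mode = (a-1)/(a+b-2) = 22/49 = 0.449
Interval: (0.3, 0.74)
Contains mode? 1

1


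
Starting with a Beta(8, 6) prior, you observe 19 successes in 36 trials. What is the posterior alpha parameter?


For a Beta-Binomial conjugate model:
Posterior alpha = prior alpha + number of successes
= 8 + 19 = 27

27


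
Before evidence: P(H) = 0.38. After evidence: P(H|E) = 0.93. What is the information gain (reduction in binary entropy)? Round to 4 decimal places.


Prior entropy = 0.958
Posterior entropy = 0.3659
Information gain = 0.958 - 0.3659 = 0.5921

0.5921


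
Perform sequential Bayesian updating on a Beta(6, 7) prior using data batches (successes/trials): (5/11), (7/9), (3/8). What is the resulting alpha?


Accumulate successes: 15
Posterior alpha = prior alpha + sum of successes
= 6 + 15 = 21

21


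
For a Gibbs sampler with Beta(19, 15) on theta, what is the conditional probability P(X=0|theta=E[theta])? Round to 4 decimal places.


E[theta] = 19/(19+15) = 0.5588
P(X=0|theta) = 1 - theta = 0.4412

0.4412


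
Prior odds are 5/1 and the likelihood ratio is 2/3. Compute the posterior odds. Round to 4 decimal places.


Posterior odds = prior odds * likelihood ratio
= (5/1) * (2/3)
= 10 / 3
= 3.3333

3.3333


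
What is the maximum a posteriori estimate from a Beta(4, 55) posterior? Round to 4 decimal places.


The MAP estimate equals the mode of the distribution.
Mode of Beta(a,b) = (a-1)/(a+b-2)
= 3/57
= 0.0526

0.0526


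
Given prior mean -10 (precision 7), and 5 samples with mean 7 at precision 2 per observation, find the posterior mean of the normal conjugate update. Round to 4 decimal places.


The posterior mean is a precision-weighted average of prior and data.
Post. prec. = 7 + 10 = 17
Post. mean = (-70 + 70)/17 = 0/17 = 0.0

0.0


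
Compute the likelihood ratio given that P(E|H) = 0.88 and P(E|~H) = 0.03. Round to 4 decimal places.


LR = P(E|H) / P(E|~H)
= 0.88 / 0.03 = 29.3333

29.3333


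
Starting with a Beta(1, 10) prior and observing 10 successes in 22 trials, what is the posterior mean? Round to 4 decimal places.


Posterior parameters: alpha = 1 + 10 = 11
beta = 10 + 12 = 22
Posterior mean = alpha / (alpha + beta) = 11 / 33
= 0.3333

0.3333


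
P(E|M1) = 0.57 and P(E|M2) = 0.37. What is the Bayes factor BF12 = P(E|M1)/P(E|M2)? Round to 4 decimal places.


Bayes factor BF12 = P(E|M1) / P(E|M2)
= 0.57 / 0.37
= 1.5405

1.5405


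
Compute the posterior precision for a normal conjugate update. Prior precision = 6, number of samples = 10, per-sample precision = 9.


tau_post = tau_0 + n * tau
= 6 + 10 * 9 = 96

96


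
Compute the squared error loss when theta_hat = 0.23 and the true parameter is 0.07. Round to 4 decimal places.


L = (theta_hat - theta_true)^2
= (0.23 - 0.07)^2
= 0.16^2 = 0.0256

0.0256


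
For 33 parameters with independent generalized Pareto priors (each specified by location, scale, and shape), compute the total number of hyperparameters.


A generalized Pareto prior has 3 hyperparameters per parameter.
Total = 33 * 3 = 99

99


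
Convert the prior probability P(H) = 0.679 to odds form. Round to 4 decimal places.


P(not H) = 1 - 0.679 = 0.321
Odds = 0.679 / 0.321 = 2.1153

2.1153


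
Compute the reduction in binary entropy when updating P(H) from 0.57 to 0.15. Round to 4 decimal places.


H_before = -p*log2(p) - (1-p)*log2(1-p) for p=0.57: 0.9858
H_after for p=0.15: 0.6098
Reduction = 0.9858 - 0.6098 = 0.376

0.376


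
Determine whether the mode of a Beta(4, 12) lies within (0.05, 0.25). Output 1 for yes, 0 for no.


First find the mode: (a-1)/(a+b-2) = 0.2143
Is 0.2143 in (0.05, 0.25)? 1

1


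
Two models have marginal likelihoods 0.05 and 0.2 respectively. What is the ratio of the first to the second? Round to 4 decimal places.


Evidence ratio = 0.05 / 0.2
= 0.25

0.25


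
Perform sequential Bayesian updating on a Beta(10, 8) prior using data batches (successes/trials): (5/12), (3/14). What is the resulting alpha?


Accumulate successes: 8
Posterior alpha = prior alpha + sum of successes
= 10 + 8 = 18

18


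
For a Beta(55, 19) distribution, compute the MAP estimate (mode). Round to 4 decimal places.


MAP = mode = (a-1)/(a+b-2)
= (55-1)/(55+19-2)
= 54/72 = 0.75

0.75


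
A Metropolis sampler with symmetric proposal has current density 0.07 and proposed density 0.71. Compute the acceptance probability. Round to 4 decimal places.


For symmetric proposals, acceptance = min(1, pi(x*)/pi(x))
= min(1, 0.71/0.07)
= min(1, 10.1429) = 1.0

1.0


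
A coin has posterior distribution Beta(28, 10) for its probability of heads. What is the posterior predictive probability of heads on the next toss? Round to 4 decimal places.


Posterior predictive = E[theta] = alpha/(alpha+beta)
= 28/38
= 0.7368

0.7368


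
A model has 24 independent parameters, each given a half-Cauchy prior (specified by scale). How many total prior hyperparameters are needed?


Each half-Cauchy prior needs 1 hyperparameter (scale).
Total = 1 * 24 = 24

24


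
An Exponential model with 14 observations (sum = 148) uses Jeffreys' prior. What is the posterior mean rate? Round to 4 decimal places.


Posterior Gamma(14, 148)
E[lambda] = 14/148 = 0.0946

0.0946


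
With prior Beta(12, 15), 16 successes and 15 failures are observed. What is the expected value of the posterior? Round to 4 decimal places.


Posterior = Beta(28, 30)
E[theta] = alpha/(alpha+beta)
= 28/58 = 0.4828

0.4828


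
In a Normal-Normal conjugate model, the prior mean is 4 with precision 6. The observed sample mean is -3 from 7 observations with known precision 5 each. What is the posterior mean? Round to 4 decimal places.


Posterior precision = tau0 + n*tau = 6 + 7*5 = 41
Posterior mean = (tau0*mu0 + n*tau*xbar) / posterior_precision
= (6*4 + 7*5*-3) / 41
= -81 / 41 = -1.9756

-1.9756


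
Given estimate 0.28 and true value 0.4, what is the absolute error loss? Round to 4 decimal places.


Absolute error = |estimate - true|
= |-0.12| = 0.12

0.12


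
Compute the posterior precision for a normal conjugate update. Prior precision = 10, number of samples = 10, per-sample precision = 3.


tau_post = tau_0 + n * tau
= 10 + 10 * 3 = 40

40


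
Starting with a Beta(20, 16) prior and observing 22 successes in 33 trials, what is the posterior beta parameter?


Posterior beta = prior beta + failures
Failures = 33 - 22 = 11
beta_post = 16 + 11 = 27

27


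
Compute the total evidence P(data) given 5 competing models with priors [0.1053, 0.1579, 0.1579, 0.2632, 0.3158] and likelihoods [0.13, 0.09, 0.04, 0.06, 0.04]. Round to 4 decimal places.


Marginal likelihood = sum P(model_i) * P(data|model_i)
Model 1: 0.1053 * 0.13 = 0.0137
Model 2: 0.1579 * 0.09 = 0.0142
Model 3: 0.1579 * 0.04 = 0.0063
Model 4: 0.2632 * 0.06 = 0.0158
Model 5: 0.3158 * 0.04 = 0.0126
Total = 0.0626

0.0626
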